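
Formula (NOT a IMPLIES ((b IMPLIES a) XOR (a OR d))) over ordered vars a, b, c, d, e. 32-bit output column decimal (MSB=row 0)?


Formula: (NOT a IMPLIES ((b IMPLIES a) XOR (a OR d))) over a, b, c, d, e (32 rows)
Evaluate each row (bits = a,b,c,d,e, MSB first):
  row 0 [00000]: (NOT 0 IMPLIES ((0 IMPLIES 0) XOR (0 OR 0))) -> 1
  row 1 [00001]: (NOT 0 IMPLIES ((0 IMPLIES 0) XOR (0 OR 0))) -> 1
  row 2 [00010]: (NOT 0 IMPLIES ((0 IMPLIES 0) XOR (0 OR 1))) -> 0
  row 3 [00011]: (NOT 0 IMPLIES ((0 IMPLIES 0) XOR (0 OR 1))) -> 0
  row 4 [00100]: (NOT 0 IMPLIES ((0 IMPLIES 0) XOR (0 OR 0))) -> 1
  row 5 [00101]: (NOT 0 IMPLIES ((0 IMPLIES 0) XOR (0 OR 0))) -> 1
  row 6 [00110]: (NOT 0 IMPLIES ((0 IMPLIES 0) XOR (0 OR 1))) -> 0
  row 7 [00111]: (NOT 0 IMPLIES ((0 IMPLIES 0) XOR (0 OR 1))) -> 0
  row 8 [01000]: (NOT 0 IMPLIES ((1 IMPLIES 0) XOR (0 OR 0))) -> 0
  row 9 [01001]: (NOT 0 IMPLIES ((1 IMPLIES 0) XOR (0 OR 0))) -> 0
  row 10 [01010]: (NOT 0 IMPLIES ((1 IMPLIES 0) XOR (0 OR 1))) -> 1
  row 11 [01011]: (NOT 0 IMPLIES ((1 IMPLIES 0) XOR (0 OR 1))) -> 1
  row 12 [01100]: (NOT 0 IMPLIES ((1 IMPLIES 0) XOR (0 OR 0))) -> 0
  row 13 [01101]: (NOT 0 IMPLIES ((1 IMPLIES 0) XOR (0 OR 0))) -> 0
  row 14 [01110]: (NOT 0 IMPLIES ((1 IMPLIES 0) XOR (0 OR 1))) -> 1
  row 15 [01111]: (NOT 0 IMPLIES ((1 IMPLIES 0) XOR (0 OR 1))) -> 1
  row 16 [10000]: (NOT 1 IMPLIES ((0 IMPLIES 1) XOR (1 OR 0))) -> 1
  row 17 [10001]: (NOT 1 IMPLIES ((0 IMPLIES 1) XOR (1 OR 0))) -> 1
  row 18 [10010]: (NOT 1 IMPLIES ((0 IMPLIES 1) XOR (1 OR 1))) -> 1
  row 19 [10011]: (NOT 1 IMPLIES ((0 IMPLIES 1) XOR (1 OR 1))) -> 1
  row 20 [10100]: (NOT 1 IMPLIES ((0 IMPLIES 1) XOR (1 OR 0))) -> 1
  row 21 [10101]: (NOT 1 IMPLIES ((0 IMPLIES 1) XOR (1 OR 0))) -> 1
  row 22 [10110]: (NOT 1 IMPLIES ((0 IMPLIES 1) XOR (1 OR 1))) -> 1
  row 23 [10111]: (NOT 1 IMPLIES ((0 IMPLIES 1) XOR (1 OR 1))) -> 1
  row 24 [11000]: (NOT 1 IMPLIES ((1 IMPLIES 1) XOR (1 OR 0))) -> 1
  row 25 [11001]: (NOT 1 IMPLIES ((1 IMPLIES 1) XOR (1 OR 0))) -> 1
  row 26 [11010]: (NOT 1 IMPLIES ((1 IMPLIES 1) XOR (1 OR 1))) -> 1
  row 27 [11011]: (NOT 1 IMPLIES ((1 IMPLIES 1) XOR (1 OR 1))) -> 1
  row 28 [11100]: (NOT 1 IMPLIES ((1 IMPLIES 1) XOR (1 OR 0))) -> 1
  row 29 [11101]: (NOT 1 IMPLIES ((1 IMPLIES 1) XOR (1 OR 0))) -> 1
  row 30 [11110]: (NOT 1 IMPLIES ((1 IMPLIES 1) XOR (1 OR 1))) -> 1
  row 31 [11111]: (NOT 1 IMPLIES ((1 IMPLIES 1) XOR (1 OR 1))) -> 1
Full result column, 4 rows per line (a,b,c fixed per line; d,e runs 00..11 left to right):
  rows 0-3 [a,b,c=000]: 1100  = hex C
  rows 4-7 [a,b,c=001]: 1100  = hex C
  rows 8-11 [a,b,c=010]: 0011  = hex 3
  rows 12-15 [a,b,c=011]: 0011  = hex 3
  rows 16-19 [a,b,c=100]: 1111  = hex F
  rows 20-23 [a,b,c=101]: 1111  = hex F
  rows 24-27 [a,b,c=110]: 1111  = hex F
  rows 28-31 [a,b,c=111]: 1111  = hex F
Output column (row 0 .. row 31) = 11001100001100111111111111111111
Output column grouped in 4s = 1100 1100 0011 0011 1111 1111 1111 1111 = 0xCC33FFFF
Convert to decimal digit by digit (value = value*16 + digit):
  C -> 12
  12*16 + 12 (C) = 204
  204*16 + 3 = 3267
  3267*16 + 3 = 52275
  52275*16 + 15 (F) = 836415
  836415*16 + 15 (F) = 13382655
  13382655*16 + 15 (F) = 214122495
  214122495*16 + 15 (F) = 3425959935
Decimal = 3425959935

3425959935


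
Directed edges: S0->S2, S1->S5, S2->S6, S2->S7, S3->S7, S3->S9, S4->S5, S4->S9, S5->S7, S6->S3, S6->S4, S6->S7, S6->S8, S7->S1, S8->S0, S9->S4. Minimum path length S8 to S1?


BFS layer-by-layer from S8:
  dist 0: {S8}
  dist 1: {S0}
  dist 2: {S2}
  dist 3: {S6, S7}
  dist 4: {S1, S3, S4}
  -> S1 reached at distance 4
Shortest path length = 4

4


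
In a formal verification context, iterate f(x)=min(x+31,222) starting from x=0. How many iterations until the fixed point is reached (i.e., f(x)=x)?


Step 1: x=0, cap=222, increment=31
Step 2: x grows by 31 each step until capped at 222; fixed point is x=222
Step 3: iterations = ceil(222/31) = 8

8


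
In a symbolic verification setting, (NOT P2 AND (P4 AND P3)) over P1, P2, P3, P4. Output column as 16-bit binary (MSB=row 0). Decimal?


Formula: (NOT P2 AND (P4 AND P3)) over P1, P2, P3, P4 (16 rows)
Evaluate each row (bits = P1,P2,P3,P4, MSB first):
  row 0 [0000]: (NOT 0 AND (0 AND 0)) -> 0
  row 1 [0001]: (NOT 0 AND (1 AND 0)) -> 0
  row 2 [0010]: (NOT 0 AND (0 AND 1)) -> 0
  row 3 [0011]: (NOT 0 AND (1 AND 1)) -> 1
  row 4 [0100]: (NOT 1 AND (0 AND 0)) -> 0
  row 5 [0101]: (NOT 1 AND (1 AND 0)) -> 0
  row 6 [0110]: (NOT 1 AND (0 AND 1)) -> 0
  row 7 [0111]: (NOT 1 AND (1 AND 1)) -> 0
  row 8 [1000]: (NOT 0 AND (0 AND 0)) -> 0
  row 9 [1001]: (NOT 0 AND (1 AND 0)) -> 0
  row 10 [1010]: (NOT 0 AND (0 AND 1)) -> 0
  row 11 [1011]: (NOT 0 AND (1 AND 1)) -> 1
  row 12 [1100]: (NOT 1 AND (0 AND 0)) -> 0
  row 13 [1101]: (NOT 1 AND (1 AND 0)) -> 0
  row 14 [1110]: (NOT 1 AND (0 AND 1)) -> 0
  row 15 [1111]: (NOT 1 AND (1 AND 1)) -> 0
Full result column, 4 rows per line (P1,P2 fixed per line; P3,P4 runs 00..11 left to right):
  rows 0-3 [P1,P2=00]: 0001  = hex 1
  rows 4-7 [P1,P2=01]: 0000  = hex 0
  rows 8-11 [P1,P2=10]: 0001  = hex 1
  rows 12-15 [P1,P2=11]: 0000  = hex 0
Output column (row 0 .. row 15) = 0001000000010000
Output column grouped in 4s = 0001 0000 0001 0000 = 0x1010
Convert to decimal digit by digit (value = value*16 + digit):
  1 -> 1
  1*16 + 0 = 16
  16*16 + 1 = 257
  257*16 + 0 = 4112
Decimal = 4112

4112


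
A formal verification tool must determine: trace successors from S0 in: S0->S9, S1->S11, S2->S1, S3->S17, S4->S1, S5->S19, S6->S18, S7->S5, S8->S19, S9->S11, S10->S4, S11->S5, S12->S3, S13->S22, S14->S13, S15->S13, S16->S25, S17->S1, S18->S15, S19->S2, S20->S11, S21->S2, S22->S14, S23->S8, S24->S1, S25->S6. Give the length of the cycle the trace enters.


Trace from S0 until a state repeats:
  S0 -> S9 -> S11 -> S5 -> S19 -> S2 -> S1 -> S11
S11 first seen at step 2, revisited at step 7.
Cycle length = 7 - 2 = 5

5


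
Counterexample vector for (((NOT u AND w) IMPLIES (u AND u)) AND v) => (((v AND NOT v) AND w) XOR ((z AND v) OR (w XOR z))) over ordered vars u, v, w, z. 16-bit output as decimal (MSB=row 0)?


F1 = (((NOT u AND w) IMPLIES (u AND u)) AND v)
F2 = (((v AND NOT v) AND w) XOR ((z AND v) OR (w XOR z)))
Counterexample to F1=>F2 is where F1=1 and F2=0.
Evaluate each row (bits = u,v,w,z, MSB first):
  row 0 [0000]: F1=0 F2=0 -> F1&~F2 -> 0
  row 1 [0001]: F1=0 F2=1 -> F1&~F2 -> 0
  row 2 [0010]: F1=0 F2=1 -> F1&~F2 -> 0
  row 3 [0011]: F1=0 F2=0 -> F1&~F2 -> 0
  row 4 [0100]: F1=1 F2=0 -> F1&~F2 -> 1
  row 5 [0101]: F1=1 F2=1 -> F1&~F2 -> 0
  row 6 [0110]: F1=0 F2=1 -> F1&~F2 -> 0
  row 7 [0111]: F1=0 F2=1 -> F1&~F2 -> 0
  row 8 [1000]: F1=0 F2=0 -> F1&~F2 -> 0
  row 9 [1001]: F1=0 F2=1 -> F1&~F2 -> 0
  row 10 [1010]: F1=0 F2=1 -> F1&~F2 -> 0
  row 11 [1011]: F1=0 F2=0 -> F1&~F2 -> 0
  row 12 [1100]: F1=1 F2=0 -> F1&~F2 -> 1
  row 13 [1101]: F1=1 F2=1 -> F1&~F2 -> 0
  row 14 [1110]: F1=1 F2=1 -> F1&~F2 -> 0
  row 15 [1111]: F1=1 F2=1 -> F1&~F2 -> 0
Full result column, 4 rows per line (u,v fixed per line; w,z runs 00..11 left to right):
  rows 0-3 [u,v=00]: 0000  = hex 0
  rows 4-7 [u,v=01]: 1000  = hex 8
  rows 8-11 [u,v=10]: 0000  = hex 0
  rows 12-15 [u,v=11]: 1000  = hex 8
Counterexample vector (row 0 .. row 15) = 0000100000001000
Output column grouped in 4s = 0000 1000 0000 1000 = 0x0808
Convert to decimal digit by digit (value = value*16 + digit):
  0 -> 0
  0*16 + 8 = 8
  8*16 + 0 = 128
  128*16 + 8 = 2056
Decimal = 2056

2056


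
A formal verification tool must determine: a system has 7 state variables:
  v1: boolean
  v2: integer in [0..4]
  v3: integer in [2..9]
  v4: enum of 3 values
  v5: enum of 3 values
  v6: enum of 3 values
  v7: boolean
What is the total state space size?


State space = product of domain sizes of all variables.
Domain sizes:
  v1 (boolean): 2
  v2 (integer in [0..4]): 5
  v3 (integer in [2..9]): 8
  v4 (enum of 3 values): 3
  v5 (enum of 3 values): 3
  v6 (enum of 3 values): 3
  v7 (boolean): 2
Product = 2 * 5 * 8 * 3 * 3 * 3 * 2 = 4320

4320


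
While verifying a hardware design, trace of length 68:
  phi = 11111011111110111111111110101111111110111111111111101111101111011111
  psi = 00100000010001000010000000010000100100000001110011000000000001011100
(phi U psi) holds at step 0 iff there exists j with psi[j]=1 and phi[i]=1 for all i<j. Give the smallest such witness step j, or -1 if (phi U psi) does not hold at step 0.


(phi U psi) at 0: need smallest j with psi[j]=1 and phi[i]=1 for all i in [0,j).
Scan from step 0:
  step 0: phi=1, psi=0 -> continue
  step 1: phi=1, psi=0 -> continue
  step 2: psi=1 and phi held for [0,2) -> witness found
Witness step = 2

2


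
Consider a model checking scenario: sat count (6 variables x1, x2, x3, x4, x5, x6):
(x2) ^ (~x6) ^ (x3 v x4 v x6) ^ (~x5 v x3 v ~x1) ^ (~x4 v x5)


CNF with 5 clauses over 6 vars (64 assignments).
An assignment satisfies CNF iff every clause has >=1 true literal.
Check each row (bits = x1,x2,x3,x4,x5,x6; clause T/F shown):
  row 0 [000000]: clauses=FTFTT -> 0
  row 1 [000001]: clauses=FFTTT -> 0
  row 2 [000010]: clauses=FTFTT -> 0
  row 3 [000011]: clauses=FFTTT -> 0
  row 4 [000100]: clauses=FTTTF -> 0
  (every remaining row is evaluated the same way; all 64 results are listed next)
Full result column, 8 rows per line (x1,x2,x3 fixed per line; x4,x5,x6 runs 000..111 left to right):
  rows 0-7 [x1,x2,x3=000]: 00000000  (ones: 0)
  rows 8-15 [x1,x2,x3=001]: 00000000  (ones: 0)
  rows 16-23 [x1,x2,x3=010]: 00000010  (ones: 1)
  rows 24-31 [x1,x2,x3=011]: 10100010  (ones: 3)
  rows 32-39 [x1,x2,x3=100]: 00000000  (ones: 0)
  rows 40-47 [x1,x2,x3=101]: 00000000  (ones: 0)
  rows 48-55 [x1,x2,x3=110]: 00000000  (ones: 0)
  rows 56-63 [x1,x2,x3=111]: 10100010  (ones: 3)
Satisfying assignments = 0+0+1+3+0+0+0+3 = 7

7


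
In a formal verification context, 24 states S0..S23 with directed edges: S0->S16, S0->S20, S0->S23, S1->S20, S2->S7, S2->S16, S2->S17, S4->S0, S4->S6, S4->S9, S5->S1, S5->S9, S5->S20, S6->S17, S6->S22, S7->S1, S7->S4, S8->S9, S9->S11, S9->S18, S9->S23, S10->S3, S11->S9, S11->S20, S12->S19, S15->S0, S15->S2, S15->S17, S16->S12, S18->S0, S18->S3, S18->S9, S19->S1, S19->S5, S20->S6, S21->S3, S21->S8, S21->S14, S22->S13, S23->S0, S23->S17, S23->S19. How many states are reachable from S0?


BFS from S0:
  layer 0: {S0}
  layer 1: {S16, S20, S23}
  layer 2: {S6, S12, S17, S19}
  layer 3: {S1, S5, S22}
  layer 4: {S9, S13}
  layer 5: {S11, S18}
  layer 6: {S3}
Reachable set: {S0, S1, S3, S5, S6, S9, S11, S12, S13, S16, S17, S18, S19, S20, S22, S23}
Count = 16

16


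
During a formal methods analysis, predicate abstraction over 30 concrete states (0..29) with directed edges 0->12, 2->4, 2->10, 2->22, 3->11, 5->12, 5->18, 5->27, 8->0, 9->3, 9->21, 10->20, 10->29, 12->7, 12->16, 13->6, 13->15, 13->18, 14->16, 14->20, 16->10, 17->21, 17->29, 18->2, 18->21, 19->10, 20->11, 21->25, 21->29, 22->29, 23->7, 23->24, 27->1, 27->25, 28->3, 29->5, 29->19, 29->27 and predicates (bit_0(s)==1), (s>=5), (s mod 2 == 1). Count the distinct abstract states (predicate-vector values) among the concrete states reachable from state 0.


BFS from 0:
Concrete reachable: {0, 1, 2, 4, 5, 7, 10, 11, 12, 16, 18, 19, 20, 21, 22, 25, 27, 29}
Abstract via predicates (bit_0(s)==1), (s>=5), (s mod 2 == 1):
  (0,0,0) <- {0, 2, 4}
  (0,1,0) <- {10, 12, 16, 18, 20, 22}
  (1,0,1) <- {1}
  (1,1,1) <- {5, 7, 11, 19, 21, 25, 27, 29}
Distinct abstract states = 4

4


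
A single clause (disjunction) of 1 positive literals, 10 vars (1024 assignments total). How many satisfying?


Step 1: Total=2^10=1024
Step 2: Unsat when all 1 false: 2^9=512
Step 3: Sat=1024-512=512

512


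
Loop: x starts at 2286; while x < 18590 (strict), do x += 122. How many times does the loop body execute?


Step 1: x goes from 2286 toward 18590 by 122; the body runs while x<18590, so iterations = ceil((bound-start)/step)
Step 2: Distance=16304
Step 3: ceil(16304/122)=134

134


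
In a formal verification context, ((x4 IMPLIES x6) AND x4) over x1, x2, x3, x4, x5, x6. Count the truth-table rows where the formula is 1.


Formula: ((x4 IMPLIES x6) AND x4) over 6 vars (64 rows)
Evaluate each row (x1, x2, x3, x4, x5, x6 as bits, MSB first):
  row 0 [000000]: ((0 IMPLIES 0) AND 0) -> 0
  row 1 [000001]: ((0 IMPLIES 1) AND 0) -> 0
  row 2 [000010]: ((0 IMPLIES 0) AND 0) -> 0
  row 3 [000011]: ((0 IMPLIES 1) AND 0) -> 0
  row 4 [000100]: ((1 IMPLIES 0) AND 1) -> 0
  (every remaining row is evaluated the same way; all 64 results are listed next)
Full result column, 8 rows per line (x1,x2,x3 fixed per line; x4,x5,x6 runs 000..111 left to right):
  rows 0-7 [x1,x2,x3=000]: 00000101  (ones: 2)
  rows 8-15 [x1,x2,x3=001]: 00000101  (ones: 2)
  rows 16-23 [x1,x2,x3=010]: 00000101  (ones: 2)
  rows 24-31 [x1,x2,x3=011]: 00000101  (ones: 2)
  rows 32-39 [x1,x2,x3=100]: 00000101  (ones: 2)
  rows 40-47 [x1,x2,x3=101]: 00000101  (ones: 2)
  rows 48-55 [x1,x2,x3=110]: 00000101  (ones: 2)
  rows 56-63 [x1,x2,x3=111]: 00000101  (ones: 2)
Count of 1-rows = 2+2+2+2+2+2+2+2 = 16

16


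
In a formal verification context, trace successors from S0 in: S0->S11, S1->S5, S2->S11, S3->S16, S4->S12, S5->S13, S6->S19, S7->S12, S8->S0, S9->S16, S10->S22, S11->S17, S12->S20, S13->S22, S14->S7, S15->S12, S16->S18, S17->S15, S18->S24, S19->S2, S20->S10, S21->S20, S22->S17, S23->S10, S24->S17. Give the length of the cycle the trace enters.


Trace from S0 until a state repeats:
  S0 -> S11 -> S17 -> S15 -> S12 -> S20 -> S10 -> S22 -> S17
S17 first seen at step 2, revisited at step 8.
Cycle length = 8 - 2 = 6

6


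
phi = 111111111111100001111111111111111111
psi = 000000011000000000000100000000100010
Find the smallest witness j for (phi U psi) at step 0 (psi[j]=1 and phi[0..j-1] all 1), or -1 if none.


(phi U psi) at 0: need smallest j with psi[j]=1 and phi[i]=1 for all i in [0,j).
Scan from step 0:
  step 0: phi=1, psi=0 -> continue
  step 1: phi=1, psi=0 -> continue
  step 2: phi=1, psi=0 -> continue
  step 3: phi=1, psi=0 -> continue
  step 7: psi=1 and phi held for [0,7) -> witness found
Witness step = 7

7


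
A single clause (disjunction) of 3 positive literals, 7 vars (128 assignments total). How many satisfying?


Step 1: Total=2^7=128
Step 2: Unsat when all 3 false: 2^4=16
Step 3: Sat=128-16=112

112


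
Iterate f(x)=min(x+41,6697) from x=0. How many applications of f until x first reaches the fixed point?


Step 1: x=0, cap=6697, increment=41
Step 2: x grows by 41 each step until capped at 6697; fixed point is x=6697
Step 3: iterations = ceil(6697/41) = 164

164


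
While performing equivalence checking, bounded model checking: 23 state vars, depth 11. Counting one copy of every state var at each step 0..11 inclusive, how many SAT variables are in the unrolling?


BMC unrolls to depth k, creating one copy of each state var for steps 0..k.
Step count = 11 + 1 = 12 (steps 0 through 11)
Vars per step = 23
Total = 23 * 12 = 276

276


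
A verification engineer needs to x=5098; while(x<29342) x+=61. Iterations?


Step 1: x goes from 5098 toward 29342 by 61; the body runs while x<29342, so iterations = ceil((bound-start)/step)
Step 2: Distance=24244
Step 3: ceil(24244/61)=398

398


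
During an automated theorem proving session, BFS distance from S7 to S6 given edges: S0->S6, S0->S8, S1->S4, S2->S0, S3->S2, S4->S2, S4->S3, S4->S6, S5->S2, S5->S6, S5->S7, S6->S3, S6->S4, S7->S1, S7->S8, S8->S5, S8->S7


BFS layer-by-layer from S7:
  dist 0: {S7}
  dist 1: {S1, S8}
  dist 2: {S4, S5}
  dist 3: {S2, S3, S6}
  -> S6 reached at distance 3
Shortest path length = 3

3


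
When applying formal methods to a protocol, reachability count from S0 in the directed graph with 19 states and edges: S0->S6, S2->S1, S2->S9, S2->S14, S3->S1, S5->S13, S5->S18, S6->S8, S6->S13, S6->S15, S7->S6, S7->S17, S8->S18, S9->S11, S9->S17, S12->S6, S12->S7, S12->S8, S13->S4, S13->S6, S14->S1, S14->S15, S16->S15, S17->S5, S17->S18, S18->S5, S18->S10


BFS from S0:
  layer 0: {S0}
  layer 1: {S6}
  layer 2: {S8, S13, S15}
  layer 3: {S4, S18}
  layer 4: {S5, S10}
Reachable set: {S0, S4, S5, S6, S8, S10, S13, S15, S18}
Count = 9

9


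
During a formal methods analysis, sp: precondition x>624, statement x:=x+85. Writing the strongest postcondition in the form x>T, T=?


Formula: sp(P, x:=E) = exists old_x. (x = E[old_x/x]) AND P[old_x/x] (old_x is the value of x before the assignment; eliminate old_x by solving x = E[old_x/x] for old_x)
Step 1: Precondition P: x>624, i.e. old_x > 624
Step 2: Assignment gives x = old_x + 85, so old_x = x - 85
Step 3: Substitute into P: x - 85 > 624
Step 4: Simplify: x > 624+85 = 709

709


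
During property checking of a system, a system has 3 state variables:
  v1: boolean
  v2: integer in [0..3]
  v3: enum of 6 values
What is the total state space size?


State space = product of domain sizes of all variables.
Domain sizes:
  v1 (boolean): 2
  v2 (integer in [0..3]): 4
  v3 (enum of 6 values): 6
Product = 2 * 4 * 6 = 48

48


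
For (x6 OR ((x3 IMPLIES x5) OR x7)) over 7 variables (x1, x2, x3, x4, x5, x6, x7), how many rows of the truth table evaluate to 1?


Formula: (x6 OR ((x3 IMPLIES x5) OR x7)) over 7 vars (128 rows)
Evaluate each row (x1, x2, x3, x4, x5, x6, x7 as bits, MSB first):
  row 0 [0000000]: (0 OR ((0 IMPLIES 0) OR 0)) -> 1
  row 1 [0000001]: (0 OR ((0 IMPLIES 0) OR 1)) -> 1
  row 2 [0000010]: (1 OR ((0 IMPLIES 0) OR 0)) -> 1
  row 3 [0000011]: (1 OR ((0 IMPLIES 0) OR 1)) -> 1
  row 4 [0000100]: (0 OR ((0 IMPLIES 1) OR 0)) -> 1
  (every remaining row is evaluated the same way; all 128 results are listed next)
Full result column, 8 rows per line (x1,x2,x3,x4 fixed per line; x5,x6,x7 runs 000..111 left to right):
  rows 0-7 [x1,x2,x3,x4=0000]: 11111111  (ones: 8)
  rows 8-15 [x1,x2,x3,x4=0001]: 11111111  (ones: 8)
  rows 16-23 [x1,x2,x3,x4=0010]: 01111111  (ones: 7)
  rows 24-31 [x1,x2,x3,x4=0011]: 01111111  (ones: 7)
  rows 32-39 [x1,x2,x3,x4=0100]: 11111111  (ones: 8)
  rows 40-47 [x1,x2,x3,x4=0101]: 11111111  (ones: 8)
  rows 48-55 [x1,x2,x3,x4=0110]: 01111111  (ones: 7)
  rows 56-63 [x1,x2,x3,x4=0111]: 01111111  (ones: 7)
  rows 64-71 [x1,x2,x3,x4=1000]: 11111111  (ones: 8)
  rows 72-79 [x1,x2,x3,x4=1001]: 11111111  (ones: 8)
  rows 80-87 [x1,x2,x3,x4=1010]: 01111111  (ones: 7)
  rows 88-95 [x1,x2,x3,x4=1011]: 01111111  (ones: 7)
  rows 96-103 [x1,x2,x3,x4=1100]: 11111111  (ones: 8)
  rows 104-111 [x1,x2,x3,x4=1101]: 11111111  (ones: 8)
  rows 112-119 [x1,x2,x3,x4=1110]: 01111111  (ones: 7)
  rows 120-127 [x1,x2,x3,x4=1111]: 01111111  (ones: 7)
Count of 1-rows = 8+8+7+7+8+8+7+7+8+8+7+7+8+8+7+7 = 120

120


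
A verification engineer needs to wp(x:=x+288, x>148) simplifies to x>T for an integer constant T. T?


Formula: wp(x:=E, P) = P[E/x] (substitute E for x in postcondition)
Step 1: Postcondition: x>148
Step 2: Substitute x+288 for x: x+288>148
Step 3: Solve for x: x > 148-288 = -140

-140


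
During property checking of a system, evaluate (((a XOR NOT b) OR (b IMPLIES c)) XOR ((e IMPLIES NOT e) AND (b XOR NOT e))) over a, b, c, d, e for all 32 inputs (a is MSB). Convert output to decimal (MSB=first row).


Formula: (((a XOR NOT b) OR (b IMPLIES c)) XOR ((e IMPLIES NOT e) AND (b XOR NOT e))) over a, b, c, d, e (32 rows)
Evaluate each row (bits = a,b,c,d,e, MSB first):
  row 0 [00000]: (((0 XOR NOT 0) OR (0 IMPLIES 0)) XOR ((0 IMPLIES NOT 0) AND (0 XOR NOT 0))) -> 0
  row 1 [00001]: (((0 XOR NOT 0) OR (0 IMPLIES 0)) XOR ((1 IMPLIES NOT 1) AND (0 XOR NOT 1))) -> 1
  row 2 [00010]: (((0 XOR NOT 0) OR (0 IMPLIES 0)) XOR ((0 IMPLIES NOT 0) AND (0 XOR NOT 0))) -> 0
  row 3 [00011]: (((0 XOR NOT 0) OR (0 IMPLIES 0)) XOR ((1 IMPLIES NOT 1) AND (0 XOR NOT 1))) -> 1
  row 4 [00100]: (((0 XOR NOT 0) OR (0 IMPLIES 1)) XOR ((0 IMPLIES NOT 0) AND (0 XOR NOT 0))) -> 0
  row 5 [00101]: (((0 XOR NOT 0) OR (0 IMPLIES 1)) XOR ((1 IMPLIES NOT 1) AND (0 XOR NOT 1))) -> 1
  row 6 [00110]: (((0 XOR NOT 0) OR (0 IMPLIES 1)) XOR ((0 IMPLIES NOT 0) AND (0 XOR NOT 0))) -> 0
  row 7 [00111]: (((0 XOR NOT 0) OR (0 IMPLIES 1)) XOR ((1 IMPLIES NOT 1) AND (0 XOR NOT 1))) -> 1
  row 8 [01000]: (((0 XOR NOT 1) OR (1 IMPLIES 0)) XOR ((0 IMPLIES NOT 0) AND (1 XOR NOT 0))) -> 0
  row 9 [01001]: (((0 XOR NOT 1) OR (1 IMPLIES 0)) XOR ((1 IMPLIES NOT 1) AND (1 XOR NOT 1))) -> 0
  row 10 [01010]: (((0 XOR NOT 1) OR (1 IMPLIES 0)) XOR ((0 IMPLIES NOT 0) AND (1 XOR NOT 0))) -> 0
  row 11 [01011]: (((0 XOR NOT 1) OR (1 IMPLIES 0)) XOR ((1 IMPLIES NOT 1) AND (1 XOR NOT 1))) -> 0
  row 12 [01100]: (((0 XOR NOT 1) OR (1 IMPLIES 1)) XOR ((0 IMPLIES NOT 0) AND (1 XOR NOT 0))) -> 1
  row 13 [01101]: (((0 XOR NOT 1) OR (1 IMPLIES 1)) XOR ((1 IMPLIES NOT 1) AND (1 XOR NOT 1))) -> 1
  row 14 [01110]: (((0 XOR NOT 1) OR (1 IMPLIES 1)) XOR ((0 IMPLIES NOT 0) AND (1 XOR NOT 0))) -> 1
  row 15 [01111]: (((0 XOR NOT 1) OR (1 IMPLIES 1)) XOR ((1 IMPLIES NOT 1) AND (1 XOR NOT 1))) -> 1
  row 16 [10000]: (((1 XOR NOT 0) OR (0 IMPLIES 0)) XOR ((0 IMPLIES NOT 0) AND (0 XOR NOT 0))) -> 0
  row 17 [10001]: (((1 XOR NOT 0) OR (0 IMPLIES 0)) XOR ((1 IMPLIES NOT 1) AND (0 XOR NOT 1))) -> 1
  row 18 [10010]: (((1 XOR NOT 0) OR (0 IMPLIES 0)) XOR ((0 IMPLIES NOT 0) AND (0 XOR NOT 0))) -> 0
  row 19 [10011]: (((1 XOR NOT 0) OR (0 IMPLIES 0)) XOR ((1 IMPLIES NOT 1) AND (0 XOR NOT 1))) -> 1
  row 20 [10100]: (((1 XOR NOT 0) OR (0 IMPLIES 1)) XOR ((0 IMPLIES NOT 0) AND (0 XOR NOT 0))) -> 0
  row 21 [10101]: (((1 XOR NOT 0) OR (0 IMPLIES 1)) XOR ((1 IMPLIES NOT 1) AND (0 XOR NOT 1))) -> 1
  row 22 [10110]: (((1 XOR NOT 0) OR (0 IMPLIES 1)) XOR ((0 IMPLIES NOT 0) AND (0 XOR NOT 0))) -> 0
  row 23 [10111]: (((1 XOR NOT 0) OR (0 IMPLIES 1)) XOR ((1 IMPLIES NOT 1) AND (0 XOR NOT 1))) -> 1
  row 24 [11000]: (((1 XOR NOT 1) OR (1 IMPLIES 0)) XOR ((0 IMPLIES NOT 0) AND (1 XOR NOT 0))) -> 1
  row 25 [11001]: (((1 XOR NOT 1) OR (1 IMPLIES 0)) XOR ((1 IMPLIES NOT 1) AND (1 XOR NOT 1))) -> 1
  row 26 [11010]: (((1 XOR NOT 1) OR (1 IMPLIES 0)) XOR ((0 IMPLIES NOT 0) AND (1 XOR NOT 0))) -> 1
  row 27 [11011]: (((1 XOR NOT 1) OR (1 IMPLIES 0)) XOR ((1 IMPLIES NOT 1) AND (1 XOR NOT 1))) -> 1
  row 28 [11100]: (((1 XOR NOT 1) OR (1 IMPLIES 1)) XOR ((0 IMPLIES NOT 0) AND (1 XOR NOT 0))) -> 1
  row 29 [11101]: (((1 XOR NOT 1) OR (1 IMPLIES 1)) XOR ((1 IMPLIES NOT 1) AND (1 XOR NOT 1))) -> 1
  row 30 [11110]: (((1 XOR NOT 1) OR (1 IMPLIES 1)) XOR ((0 IMPLIES NOT 0) AND (1 XOR NOT 0))) -> 1
  row 31 [11111]: (((1 XOR NOT 1) OR (1 IMPLIES 1)) XOR ((1 IMPLIES NOT 1) AND (1 XOR NOT 1))) -> 1
Full result column, 4 rows per line (a,b,c fixed per line; d,e runs 00..11 left to right):
  rows 0-3 [a,b,c=000]: 0101  = hex 5
  rows 4-7 [a,b,c=001]: 0101  = hex 5
  rows 8-11 [a,b,c=010]: 0000  = hex 0
  rows 12-15 [a,b,c=011]: 1111  = hex F
  rows 16-19 [a,b,c=100]: 0101  = hex 5
  rows 20-23 [a,b,c=101]: 0101  = hex 5
  rows 24-27 [a,b,c=110]: 1111  = hex F
  rows 28-31 [a,b,c=111]: 1111  = hex F
Output column (row 0 .. row 31) = 01010101000011110101010111111111
Output column grouped in 4s = 0101 0101 0000 1111 0101 0101 1111 1111 = 0x550F55FF
Convert to decimal digit by digit (value = value*16 + digit):
  5 -> 5
  5*16 + 5 = 85
  85*16 + 0 = 1360
  1360*16 + 15 (F) = 21775
  21775*16 + 5 = 348405
  348405*16 + 5 = 5574485
  5574485*16 + 15 (F) = 89191775
  89191775*16 + 15 (F) = 1427068415
Decimal = 1427068415

1427068415


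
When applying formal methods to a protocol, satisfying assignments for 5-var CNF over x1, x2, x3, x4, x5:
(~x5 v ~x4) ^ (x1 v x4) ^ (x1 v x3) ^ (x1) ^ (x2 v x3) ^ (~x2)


CNF with 6 clauses over 5 vars (32 assignments).
An assignment satisfies CNF iff every clause has >=1 true literal.
Check each row (bits = x1,x2,x3,x4,x5; clause T/F shown):
  row 0 [00000]: clauses=TFFFFT -> 0
  row 1 [00001]: clauses=TFFFFT -> 0
  row 2 [00010]: clauses=TTFFFT -> 0
  row 3 [00011]: clauses=FTFFFT -> 0
  row 4 [00100]: clauses=TFTFTT -> 0
  row 5 [00101]: clauses=TFTFTT -> 0
  row 6 [00110]: clauses=TTTFTT -> 0
  row 7 [00111]: clauses=FTTFTT -> 0
  row 8 [01000]: clauses=TFFFTF -> 0
  row 9 [01001]: clauses=TFFFTF -> 0
  row 10 [01010]: clauses=TTFFTF -> 0
  row 11 [01011]: clauses=FTFFTF -> 0
  row 12 [01100]: clauses=TFTFTF -> 0
  row 13 [01101]: clauses=TFTFTF -> 0
  row 14 [01110]: clauses=TTTFTF -> 0
  row 15 [01111]: clauses=FTTFTF -> 0
  row 16 [10000]: clauses=TTTTFT -> 0
  row 17 [10001]: clauses=TTTTFT -> 0
  row 18 [10010]: clauses=TTTTFT -> 0
  row 19 [10011]: clauses=FTTTFT -> 0
  row 20 [10100]: clauses=TTTTTT -> 1
  row 21 [10101]: clauses=TTTTTT -> 1
  row 22 [10110]: clauses=TTTTTT -> 1
  row 23 [10111]: clauses=FTTTTT -> 0
  row 24 [11000]: clauses=TTTTTF -> 0
  row 25 [11001]: clauses=TTTTTF -> 0
  row 26 [11010]: clauses=TTTTTF -> 0
  row 27 [11011]: clauses=FTTTTF -> 0
  row 28 [11100]: clauses=TTTTTF -> 0
  row 29 [11101]: clauses=TTTTTF -> 0
  row 30 [11110]: clauses=TTTTTF -> 0
  row 31 [11111]: clauses=FTTTTF -> 0
Full result column, 8 rows per line (x1,x2 fixed per line; x3,x4,x5 runs 000..111 left to right):
  rows 0-7 [x1,x2=00]: 00000000  (ones: 0)
  rows 8-15 [x1,x2=01]: 00000000  (ones: 0)
  rows 16-23 [x1,x2=10]: 00001110  (ones: 3)
  rows 24-31 [x1,x2=11]: 00000000  (ones: 0)
Satisfying assignments = 0+0+3+0 = 3

3


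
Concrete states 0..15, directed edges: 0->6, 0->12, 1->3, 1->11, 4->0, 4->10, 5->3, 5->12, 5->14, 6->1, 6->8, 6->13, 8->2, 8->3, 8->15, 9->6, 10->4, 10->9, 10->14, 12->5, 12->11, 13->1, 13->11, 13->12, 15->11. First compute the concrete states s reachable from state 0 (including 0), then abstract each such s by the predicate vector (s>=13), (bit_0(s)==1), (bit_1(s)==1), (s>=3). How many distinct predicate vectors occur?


BFS from 0:
Concrete reachable: {0, 1, 2, 3, 5, 6, 8, 11, 12, 13, 14, 15}
Abstract via predicates (s>=13), (bit_0(s)==1), (bit_1(s)==1), (s>=3):
  (0,0,0,0) <- {0}
  (0,0,0,1) <- {8, 12}
  (0,0,1,0) <- {2}
  (0,0,1,1) <- {6}
  (0,1,0,0) <- {1}
  (0,1,0,1) <- {5}
  (0,1,1,1) <- {3, 11}
  (1,0,1,1) <- {14}
  (1,1,0,1) <- {13}
  (1,1,1,1) <- {15}
Distinct abstract states = 10

10


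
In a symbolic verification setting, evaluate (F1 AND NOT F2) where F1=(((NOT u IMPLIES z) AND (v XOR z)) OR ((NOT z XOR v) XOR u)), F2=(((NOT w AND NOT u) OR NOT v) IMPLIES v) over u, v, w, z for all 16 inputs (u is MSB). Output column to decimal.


F1 = (((NOT u IMPLIES z) AND (v XOR z)) OR ((NOT z XOR v) XOR u))
F2 = (((NOT w AND NOT u) OR NOT v) IMPLIES v)
Counterexample to F1=>F2 is where F1=1 and F2=0.
Evaluate each row (bits = u,v,w,z, MSB first):
  row 0 [0000]: F1=1 F2=0 -> F1&~F2 -> 1
  row 1 [0001]: F1=1 F2=0 -> F1&~F2 -> 1
  row 2 [0010]: F1=1 F2=0 -> F1&~F2 -> 1
  row 3 [0011]: F1=1 F2=0 -> F1&~F2 -> 1
  row 4 [0100]: F1=0 F2=1 -> F1&~F2 -> 0
  row 5 [0101]: F1=1 F2=1 -> F1&~F2 -> 0
  row 6 [0110]: F1=0 F2=1 -> F1&~F2 -> 0
  row 7 [0111]: F1=1 F2=1 -> F1&~F2 -> 0
  row 8 [1000]: F1=0 F2=0 -> F1&~F2 -> 0
  row 9 [1001]: F1=1 F2=0 -> F1&~F2 -> 1
  row 10 [1010]: F1=0 F2=0 -> F1&~F2 -> 0
  row 11 [1011]: F1=1 F2=0 -> F1&~F2 -> 1
  row 12 [1100]: F1=1 F2=1 -> F1&~F2 -> 0
  row 13 [1101]: F1=0 F2=1 -> F1&~F2 -> 0
  row 14 [1110]: F1=1 F2=1 -> F1&~F2 -> 0
  row 15 [1111]: F1=0 F2=1 -> F1&~F2 -> 0
Full result column, 4 rows per line (u,v fixed per line; w,z runs 00..11 left to right):
  rows 0-3 [u,v=00]: 1111  = hex F
  rows 4-7 [u,v=01]: 0000  = hex 0
  rows 8-11 [u,v=10]: 0101  = hex 5
  rows 12-15 [u,v=11]: 0000  = hex 0
Counterexample vector (row 0 .. row 15) = 1111000001010000
Output column grouped in 4s = 1111 0000 0101 0000 = 0xF050
Convert to decimal digit by digit (value = value*16 + digit):
  F -> 15
  15*16 + 0 = 240
  240*16 + 5 = 3845
  3845*16 + 0 = 61520
Decimal = 61520

61520


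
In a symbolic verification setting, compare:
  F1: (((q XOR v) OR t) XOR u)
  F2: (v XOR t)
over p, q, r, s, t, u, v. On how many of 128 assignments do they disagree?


F1 = (((q XOR v) OR t) XOR u)
F2 = (v XOR t)
Evaluate both on each of 128 rows (bits = p,q,r,s,t,u,v):
  row 0 [0000000]: F1=0 F2=0 -> 0
  row 1 [0000001]: F1=1 F2=1 -> 0
  row 2 [0000010]: F1=1 F2=0 (differ) -> 1
  row 3 [0000011]: F1=0 F2=1 (differ) -> 1
  row 4 [0000100]: F1=1 F2=1 -> 0
  (every remaining row is evaluated the same way; all 128 results are listed next)
Full result column, 8 rows per line (p,q,r,s fixed per line; t,u,v runs 000..111 left to right):
  rows 0-7 [p,q,r,s=0000]: 00110110  (ones: 4)
  rows 8-15 [p,q,r,s=0001]: 00110110  (ones: 4)
  rows 16-23 [p,q,r,s=0010]: 00110110  (ones: 4)
  rows 24-31 [p,q,r,s=0011]: 00110110  (ones: 4)
  rows 32-39 [p,q,r,s=0100]: 11000110  (ones: 4)
  rows 40-47 [p,q,r,s=0101]: 11000110  (ones: 4)
  rows 48-55 [p,q,r,s=0110]: 11000110  (ones: 4)
  rows 56-63 [p,q,r,s=0111]: 11000110  (ones: 4)
  rows 64-71 [p,q,r,s=1000]: 00110110  (ones: 4)
  rows 72-79 [p,q,r,s=1001]: 00110110  (ones: 4)
  rows 80-87 [p,q,r,s=1010]: 00110110  (ones: 4)
  rows 88-95 [p,q,r,s=1011]: 00110110  (ones: 4)
  rows 96-103 [p,q,r,s=1100]: 11000110  (ones: 4)
  rows 104-111 [p,q,r,s=1101]: 11000110  (ones: 4)
  rows 112-119 [p,q,r,s=1110]: 11000110  (ones: 4)
  rows 120-127 [p,q,r,s=1111]: 11000110  (ones: 4)
Disagreements = 4+4+4+4+4+4+4+4+4+4+4+4+4+4+4+4 = 64

64


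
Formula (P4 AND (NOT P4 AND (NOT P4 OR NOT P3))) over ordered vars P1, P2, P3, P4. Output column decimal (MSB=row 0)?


Formula: (P4 AND (NOT P4 AND (NOT P4 OR NOT P3))) over P1, P2, P3, P4 (16 rows)
Evaluate each row (bits = P1,P2,P3,P4, MSB first):
  row 0 [0000]: (0 AND (NOT 0 AND (NOT 0 OR NOT 0))) -> 0
  row 1 [0001]: (1 AND (NOT 1 AND (NOT 1 OR NOT 0))) -> 0
  row 2 [0010]: (0 AND (NOT 0 AND (NOT 0 OR NOT 1))) -> 0
  row 3 [0011]: (1 AND (NOT 1 AND (NOT 1 OR NOT 1))) -> 0
  row 4 [0100]: (0 AND (NOT 0 AND (NOT 0 OR NOT 0))) -> 0
  row 5 [0101]: (1 AND (NOT 1 AND (NOT 1 OR NOT 0))) -> 0
  row 6 [0110]: (0 AND (NOT 0 AND (NOT 0 OR NOT 1))) -> 0
  row 7 [0111]: (1 AND (NOT 1 AND (NOT 1 OR NOT 1))) -> 0
  row 8 [1000]: (0 AND (NOT 0 AND (NOT 0 OR NOT 0))) -> 0
  row 9 [1001]: (1 AND (NOT 1 AND (NOT 1 OR NOT 0))) -> 0
  row 10 [1010]: (0 AND (NOT 0 AND (NOT 0 OR NOT 1))) -> 0
  row 11 [1011]: (1 AND (NOT 1 AND (NOT 1 OR NOT 1))) -> 0
  row 12 [1100]: (0 AND (NOT 0 AND (NOT 0 OR NOT 0))) -> 0
  row 13 [1101]: (1 AND (NOT 1 AND (NOT 1 OR NOT 0))) -> 0
  row 14 [1110]: (0 AND (NOT 0 AND (NOT 0 OR NOT 1))) -> 0
  row 15 [1111]: (1 AND (NOT 1 AND (NOT 1 OR NOT 1))) -> 0
Full result column, 4 rows per line (P1,P2 fixed per line; P3,P4 runs 00..11 left to right):
  rows 0-3 [P1,P2=00]: 0000  = hex 0
  rows 4-7 [P1,P2=01]: 0000  = hex 0
  rows 8-11 [P1,P2=10]: 0000  = hex 0
  rows 12-15 [P1,P2=11]: 0000  = hex 0
Output column (row 0 .. row 15) = 0000000000000000
Output column grouped in 4s = 0000 0000 0000 0000 = 0x0000
Convert to decimal digit by digit (value = value*16 + digit):
  0 -> 0
  0*16 + 0 = 0
  0*16 + 0 = 0
  0*16 + 0 = 0
Decimal = 0

0


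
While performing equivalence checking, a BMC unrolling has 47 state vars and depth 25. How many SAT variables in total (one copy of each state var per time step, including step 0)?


BMC unrolls to depth k, creating one copy of each state var for steps 0..k.
Step count = 25 + 1 = 26 (steps 0 through 25)
Vars per step = 47
Total = 47 * 26 = 1222

1222


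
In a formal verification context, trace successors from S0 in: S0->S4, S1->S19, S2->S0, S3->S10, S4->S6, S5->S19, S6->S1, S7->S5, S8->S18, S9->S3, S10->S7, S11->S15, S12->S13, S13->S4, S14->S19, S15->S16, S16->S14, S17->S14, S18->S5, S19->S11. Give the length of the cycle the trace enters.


Trace from S0 until a state repeats:
  S0 -> S4 -> S6 -> S1 -> S19 -> S11 -> S15 -> S16 -> S14 -> S19
S19 first seen at step 4, revisited at step 9.
Cycle length = 9 - 4 = 5

5


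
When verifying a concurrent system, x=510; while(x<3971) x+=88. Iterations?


Step 1: x goes from 510 toward 3971 by 88; the body runs while x<3971, so iterations = ceil((bound-start)/step)
Step 2: Distance=3461
Step 3: ceil(3461/88)=40

40


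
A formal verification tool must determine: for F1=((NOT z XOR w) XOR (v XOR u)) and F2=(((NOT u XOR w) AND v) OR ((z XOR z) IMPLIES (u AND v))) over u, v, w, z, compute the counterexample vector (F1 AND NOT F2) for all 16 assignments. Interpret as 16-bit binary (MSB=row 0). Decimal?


F1 = ((NOT z XOR w) XOR (v XOR u))
F2 = (((NOT u XOR w) AND v) OR ((z XOR z) IMPLIES (u AND v)))
Counterexample to F1=>F2 is where F1=1 and F2=0.
Evaluate each row (bits = u,v,w,z, MSB first):
  row 0 [0000]: F1=1 F2=1 -> F1&~F2 -> 0
  row 1 [0001]: F1=0 F2=1 -> F1&~F2 -> 0
  row 2 [0010]: F1=0 F2=1 -> F1&~F2 -> 0
  row 3 [0011]: F1=1 F2=1 -> F1&~F2 -> 0
  row 4 [0100]: F1=0 F2=1 -> F1&~F2 -> 0
  row 5 [0101]: F1=1 F2=1 -> F1&~F2 -> 0
  row 6 [0110]: F1=1 F2=1 -> F1&~F2 -> 0
  row 7 [0111]: F1=0 F2=1 -> F1&~F2 -> 0
  row 8 [1000]: F1=0 F2=1 -> F1&~F2 -> 0
  row 9 [1001]: F1=1 F2=1 -> F1&~F2 -> 0
  row 10 [1010]: F1=1 F2=1 -> F1&~F2 -> 0
  row 11 [1011]: F1=0 F2=1 -> F1&~F2 -> 0
  row 12 [1100]: F1=1 F2=1 -> F1&~F2 -> 0
  row 13 [1101]: F1=0 F2=1 -> F1&~F2 -> 0
  row 14 [1110]: F1=0 F2=1 -> F1&~F2 -> 0
  row 15 [1111]: F1=1 F2=1 -> F1&~F2 -> 0
Full result column, 4 rows per line (u,v fixed per line; w,z runs 00..11 left to right):
  rows 0-3 [u,v=00]: 0000  = hex 0
  rows 4-7 [u,v=01]: 0000  = hex 0
  rows 8-11 [u,v=10]: 0000  = hex 0
  rows 12-15 [u,v=11]: 0000  = hex 0
Counterexample vector (row 0 .. row 15) = 0000000000000000
Output column grouped in 4s = 0000 0000 0000 0000 = 0x0000
Convert to decimal digit by digit (value = value*16 + digit):
  0 -> 0
  0*16 + 0 = 0
  0*16 + 0 = 0
  0*16 + 0 = 0
Decimal = 0

0


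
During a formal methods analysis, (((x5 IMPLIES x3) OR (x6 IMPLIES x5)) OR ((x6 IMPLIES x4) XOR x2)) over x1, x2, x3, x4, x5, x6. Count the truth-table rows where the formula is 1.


Formula: (((x5 IMPLIES x3) OR (x6 IMPLIES x5)) OR ((x6 IMPLIES x4) XOR x2)) over 6 vars (64 rows)
Evaluate each row (x1, x2, x3, x4, x5, x6 as bits, MSB first):
  row 0 [000000]: (((0 IMPLIES 0) OR (0 IMPLIES 0)) OR ((0 IMPLIES 0) XOR 0)) -> 1
  row 1 [000001]: (((0 IMPLIES 0) OR (1 IMPLIES 0)) OR ((1 IMPLIES 0) XOR 0)) -> 1
  row 2 [000010]: (((1 IMPLIES 0) OR (0 IMPLIES 1)) OR ((0 IMPLIES 0) XOR 0)) -> 1
  row 3 [000011]: (((1 IMPLIES 0) OR (1 IMPLIES 1)) OR ((1 IMPLIES 0) XOR 0)) -> 1
  row 4 [000100]: (((0 IMPLIES 0) OR (0 IMPLIES 0)) OR ((0 IMPLIES 1) XOR 0)) -> 1
  (every remaining row is evaluated the same way; all 64 results are listed next)
Full result column, 8 rows per line (x1,x2,x3 fixed per line; x4,x5,x6 runs 000..111 left to right):
  rows 0-7 [x1,x2,x3=000]: 11111111  (ones: 8)
  rows 8-15 [x1,x2,x3=001]: 11111111  (ones: 8)
  rows 16-23 [x1,x2,x3=010]: 11111111  (ones: 8)
  rows 24-31 [x1,x2,x3=011]: 11111111  (ones: 8)
  rows 32-39 [x1,x2,x3=100]: 11111111  (ones: 8)
  rows 40-47 [x1,x2,x3=101]: 11111111  (ones: 8)
  rows 48-55 [x1,x2,x3=110]: 11111111  (ones: 8)
  rows 56-63 [x1,x2,x3=111]: 11111111  (ones: 8)
Count of 1-rows = 8+8+8+8+8+8+8+8 = 64

64


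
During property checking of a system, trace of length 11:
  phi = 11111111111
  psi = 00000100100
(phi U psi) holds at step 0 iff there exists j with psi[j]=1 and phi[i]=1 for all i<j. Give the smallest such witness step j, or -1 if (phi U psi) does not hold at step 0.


(phi U psi) at 0: need smallest j with psi[j]=1 and phi[i]=1 for all i in [0,j).
Scan from step 0:
  step 0: phi=1, psi=0 -> continue
  step 1: phi=1, psi=0 -> continue
  step 2: phi=1, psi=0 -> continue
  step 3: phi=1, psi=0 -> continue
  step 5: psi=1 and phi held for [0,5) -> witness found
Witness step = 5

5


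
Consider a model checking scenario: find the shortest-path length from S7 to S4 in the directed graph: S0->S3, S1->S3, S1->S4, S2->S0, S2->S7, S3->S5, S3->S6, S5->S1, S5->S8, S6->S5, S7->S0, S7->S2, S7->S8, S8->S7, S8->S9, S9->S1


BFS layer-by-layer from S7:
  dist 0: {S7}
  dist 1: {S0, S2, S8}
  dist 2: {S3, S9}
  dist 3: {S1, S5, S6}
  dist 4: {S4}
  -> S4 reached at distance 4
Shortest path length = 4

4


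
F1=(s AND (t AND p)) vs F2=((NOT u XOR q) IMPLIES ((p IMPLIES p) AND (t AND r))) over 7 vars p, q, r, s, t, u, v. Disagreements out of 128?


F1 = (s AND (t AND p))
F2 = ((NOT u XOR q) IMPLIES ((p IMPLIES p) AND (t AND r)))
Evaluate both on each of 128 rows (bits = p,q,r,s,t,u,v):
  row 0 [0000000]: F1=0 F2=0 -> 0
  row 1 [0000001]: F1=0 F2=0 -> 0
  row 2 [0000010]: F1=0 F2=1 (differ) -> 1
  row 3 [0000011]: F1=0 F2=1 (differ) -> 1
  row 4 [0000100]: F1=0 F2=0 -> 0
  (every remaining row is evaluated the same way; all 128 results are listed next)
Full result column, 8 rows per line (p,q,r,s fixed per line; t,u,v runs 000..111 left to right):
  rows 0-7 [p,q,r,s=0000]: 00110011  (ones: 4)
  rows 8-15 [p,q,r,s=0001]: 00110011  (ones: 4)
  rows 16-23 [p,q,r,s=0010]: 00111111  (ones: 6)
  rows 24-31 [p,q,r,s=0011]: 00111111  (ones: 6)
  rows 32-39 [p,q,r,s=0100]: 11001100  (ones: 4)
  rows 40-47 [p,q,r,s=0101]: 11001100  (ones: 4)
  rows 48-55 [p,q,r,s=0110]: 11001111  (ones: 6)
  rows 56-63 [p,q,r,s=0111]: 11001111  (ones: 6)
  rows 64-71 [p,q,r,s=1000]: 00110011  (ones: 4)
  rows 72-79 [p,q,r,s=1001]: 00111100  (ones: 4)
  rows 80-87 [p,q,r,s=1010]: 00111111  (ones: 6)
  rows 88-95 [p,q,r,s=1011]: 00110000  (ones: 2)
  rows 96-103 [p,q,r,s=1100]: 11001100  (ones: 4)
  rows 104-111 [p,q,r,s=1101]: 11000011  (ones: 4)
  rows 112-119 [p,q,r,s=1110]: 11001111  (ones: 6)
  rows 120-127 [p,q,r,s=1111]: 11000000  (ones: 2)
Disagreements = 4+4+6+6+4+4+6+6+4+4+6+2+4+4+6+2 = 72

72


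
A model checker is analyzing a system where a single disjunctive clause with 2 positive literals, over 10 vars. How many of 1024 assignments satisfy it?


Step 1: Total=2^10=1024
Step 2: Unsat when all 2 false: 2^8=256
Step 3: Sat=1024-256=768

768


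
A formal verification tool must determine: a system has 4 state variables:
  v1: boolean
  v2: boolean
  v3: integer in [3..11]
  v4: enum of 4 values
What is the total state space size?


State space = product of domain sizes of all variables.
Domain sizes:
  v1 (boolean): 2
  v2 (boolean): 2
  v3 (integer in [3..11]): 9
  v4 (enum of 4 values): 4
Product = 2 * 2 * 9 * 4 = 144

144


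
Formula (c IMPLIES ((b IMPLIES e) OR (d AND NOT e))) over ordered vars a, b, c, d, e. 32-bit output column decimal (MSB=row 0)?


Formula: (c IMPLIES ((b IMPLIES e) OR (d AND NOT e))) over a, b, c, d, e (32 rows)
Evaluate each row (bits = a,b,c,d,e, MSB first):
  row 0 [00000]: (0 IMPLIES ((0 IMPLIES 0) OR (0 AND NOT 0))) -> 1
  row 1 [00001]: (0 IMPLIES ((0 IMPLIES 1) OR (0 AND NOT 1))) -> 1
  row 2 [00010]: (0 IMPLIES ((0 IMPLIES 0) OR (1 AND NOT 0))) -> 1
  row 3 [00011]: (0 IMPLIES ((0 IMPLIES 1) OR (1 AND NOT 1))) -> 1
  row 4 [00100]: (1 IMPLIES ((0 IMPLIES 0) OR (0 AND NOT 0))) -> 1
  row 5 [00101]: (1 IMPLIES ((0 IMPLIES 1) OR (0 AND NOT 1))) -> 1
  row 6 [00110]: (1 IMPLIES ((0 IMPLIES 0) OR (1 AND NOT 0))) -> 1
  row 7 [00111]: (1 IMPLIES ((0 IMPLIES 1) OR (1 AND NOT 1))) -> 1
  row 8 [01000]: (0 IMPLIES ((1 IMPLIES 0) OR (0 AND NOT 0))) -> 1
  row 9 [01001]: (0 IMPLIES ((1 IMPLIES 1) OR (0 AND NOT 1))) -> 1
  row 10 [01010]: (0 IMPLIES ((1 IMPLIES 0) OR (1 AND NOT 0))) -> 1
  row 11 [01011]: (0 IMPLIES ((1 IMPLIES 1) OR (1 AND NOT 1))) -> 1
  row 12 [01100]: (1 IMPLIES ((1 IMPLIES 0) OR (0 AND NOT 0))) -> 0
  row 13 [01101]: (1 IMPLIES ((1 IMPLIES 1) OR (0 AND NOT 1))) -> 1
  row 14 [01110]: (1 IMPLIES ((1 IMPLIES 0) OR (1 AND NOT 0))) -> 1
  row 15 [01111]: (1 IMPLIES ((1 IMPLIES 1) OR (1 AND NOT 1))) -> 1
  row 16 [10000]: (0 IMPLIES ((0 IMPLIES 0) OR (0 AND NOT 0))) -> 1
  row 17 [10001]: (0 IMPLIES ((0 IMPLIES 1) OR (0 AND NOT 1))) -> 1
  row 18 [10010]: (0 IMPLIES ((0 IMPLIES 0) OR (1 AND NOT 0))) -> 1
  row 19 [10011]: (0 IMPLIES ((0 IMPLIES 1) OR (1 AND NOT 1))) -> 1
  row 20 [10100]: (1 IMPLIES ((0 IMPLIES 0) OR (0 AND NOT 0))) -> 1
  row 21 [10101]: (1 IMPLIES ((0 IMPLIES 1) OR (0 AND NOT 1))) -> 1
  row 22 [10110]: (1 IMPLIES ((0 IMPLIES 0) OR (1 AND NOT 0))) -> 1
  row 23 [10111]: (1 IMPLIES ((0 IMPLIES 1) OR (1 AND NOT 1))) -> 1
  row 24 [11000]: (0 IMPLIES ((1 IMPLIES 0) OR (0 AND NOT 0))) -> 1
  row 25 [11001]: (0 IMPLIES ((1 IMPLIES 1) OR (0 AND NOT 1))) -> 1
  row 26 [11010]: (0 IMPLIES ((1 IMPLIES 0) OR (1 AND NOT 0))) -> 1
  row 27 [11011]: (0 IMPLIES ((1 IMPLIES 1) OR (1 AND NOT 1))) -> 1
  row 28 [11100]: (1 IMPLIES ((1 IMPLIES 0) OR (0 AND NOT 0))) -> 0
  row 29 [11101]: (1 IMPLIES ((1 IMPLIES 1) OR (0 AND NOT 1))) -> 1
  row 30 [11110]: (1 IMPLIES ((1 IMPLIES 0) OR (1 AND NOT 0))) -> 1
  row 31 [11111]: (1 IMPLIES ((1 IMPLIES 1) OR (1 AND NOT 1))) -> 1
Full result column, 4 rows per line (a,b,c fixed per line; d,e runs 00..11 left to right):
  rows 0-3 [a,b,c=000]: 1111  = hex F
  rows 4-7 [a,b,c=001]: 1111  = hex F
  rows 8-11 [a,b,c=010]: 1111  = hex F
  rows 12-15 [a,b,c=011]: 0111  = hex 7
  rows 16-19 [a,b,c=100]: 1111  = hex F
  rows 20-23 [a,b,c=101]: 1111  = hex F
  rows 24-27 [a,b,c=110]: 1111  = hex F
  rows 28-31 [a,b,c=111]: 0111  = hex 7
Output column (row 0 .. row 31) = 11111111111101111111111111110111
Output column grouped in 4s = 1111 1111 1111 0111 1111 1111 1111 0111 = 0xFFF7FFF7
Convert to decimal digit by digit (value = value*16 + digit):
  F -> 15
  15*16 + 15 (F) = 255
  255*16 + 15 (F) = 4095
  4095*16 + 7 = 65527
  65527*16 + 15 (F) = 1048447
  1048447*16 + 15 (F) = 16775167
  16775167*16 + 15 (F) = 268402687
  268402687*16 + 7 = 4294442999
Decimal = 4294442999

4294442999
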